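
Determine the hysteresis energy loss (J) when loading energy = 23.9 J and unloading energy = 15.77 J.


Hysteresis loss = loading - unloading
= 23.9 - 15.77
= 8.13 J

8.13 J


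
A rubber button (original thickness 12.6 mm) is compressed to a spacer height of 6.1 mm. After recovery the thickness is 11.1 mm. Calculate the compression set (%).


CS = (t0 - recovered) / (t0 - ts) * 100
= (12.6 - 11.1) / (12.6 - 6.1) * 100
= 1.5 / 6.5 * 100
= 23.1%

23.1%


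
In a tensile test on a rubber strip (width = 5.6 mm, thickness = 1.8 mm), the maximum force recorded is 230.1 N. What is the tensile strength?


Area = width * thickness = 5.6 * 1.8 = 10.08 mm^2
TS = force / area = 230.1 / 10.08 = 22.83 MPa

22.83 MPa


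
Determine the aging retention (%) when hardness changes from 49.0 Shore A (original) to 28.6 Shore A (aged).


Retention = aged / original * 100
= 28.6 / 49.0 * 100
= 58.4%

58.4%


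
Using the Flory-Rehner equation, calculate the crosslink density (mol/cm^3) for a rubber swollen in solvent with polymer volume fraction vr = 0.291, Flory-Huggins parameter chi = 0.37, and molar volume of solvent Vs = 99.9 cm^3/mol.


ln(1 - vr) = ln(1 - 0.291) = -0.3439
Numerator = -((-0.3439) + 0.291 + 0.37 * 0.291^2) = 0.0216
Denominator = 99.9 * (0.291^(1/3) - 0.291/2) = 51.6653
nu = 0.0216 / 51.6653 = 4.1745e-04 mol/cm^3

4.1745e-04 mol/cm^3


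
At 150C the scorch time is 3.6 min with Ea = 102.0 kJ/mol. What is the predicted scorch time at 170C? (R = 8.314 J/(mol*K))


Convert temperatures: T1 = 150 + 273.15 = 423.15 K, T2 = 170 + 273.15 = 443.15 K
ts2_new = 3.6 * exp(102000 / 8.314 * (1/443.15 - 1/423.15))
1/T2 - 1/T1 = -1.0666e-04
ts2_new = 0.97 min

0.97 min


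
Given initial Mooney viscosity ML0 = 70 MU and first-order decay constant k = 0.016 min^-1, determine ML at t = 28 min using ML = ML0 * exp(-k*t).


ML = ML0 * exp(-k * t)
ML = 70 * exp(-0.016 * 28)
ML = 70 * 0.6389
ML = 44.72 MU

44.72 MU


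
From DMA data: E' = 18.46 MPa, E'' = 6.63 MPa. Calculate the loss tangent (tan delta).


tan delta = E'' / E'
= 6.63 / 18.46
= 0.3592

tan delta = 0.3592


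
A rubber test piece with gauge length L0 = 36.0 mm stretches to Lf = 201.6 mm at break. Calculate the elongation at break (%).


Elongation = (Lf - L0) / L0 * 100
= (201.6 - 36.0) / 36.0 * 100
= 165.6 / 36.0 * 100
= 460.0%

460.0%


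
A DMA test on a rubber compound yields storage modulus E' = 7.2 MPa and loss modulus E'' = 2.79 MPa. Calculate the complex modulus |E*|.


|E*| = sqrt(E'^2 + E''^2)
= sqrt(7.2^2 + 2.79^2)
= sqrt(51.8400 + 7.7841)
= 7.722 MPa

7.722 MPa


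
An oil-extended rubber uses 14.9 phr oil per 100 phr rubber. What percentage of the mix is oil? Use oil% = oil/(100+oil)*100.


Oil % = oil / (100 + oil) * 100
= 14.9 / (100 + 14.9) * 100
= 14.9 / 114.9 * 100
= 12.97%

12.97%


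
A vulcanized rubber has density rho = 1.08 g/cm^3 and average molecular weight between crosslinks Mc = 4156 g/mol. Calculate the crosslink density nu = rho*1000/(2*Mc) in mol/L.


nu = rho * 1000 / (2 * Mc)
nu = 1.08 * 1000 / (2 * 4156)
nu = 1080.0 / 8312
nu = 0.1299 mol/L

0.1299 mol/L


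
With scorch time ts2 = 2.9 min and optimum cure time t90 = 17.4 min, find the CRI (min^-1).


CRI = 100 / (t90 - ts2)
= 100 / (17.4 - 2.9)
= 100 / 14.5
= 6.9 min^-1

6.9 min^-1


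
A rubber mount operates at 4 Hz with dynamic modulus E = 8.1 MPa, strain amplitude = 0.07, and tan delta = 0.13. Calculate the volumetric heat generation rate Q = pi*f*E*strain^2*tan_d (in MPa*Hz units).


Q = pi * f * E * strain^2 * tan_d
= pi * 4 * 8.1 * 0.07^2 * 0.13
= pi * 4 * 8.1 * 0.0049 * 0.13
= 0.0648

Q = 0.0648


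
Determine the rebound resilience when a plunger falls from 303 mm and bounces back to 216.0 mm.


Resilience = h_rebound / h_drop * 100
= 216.0 / 303 * 100
= 71.3%

71.3%


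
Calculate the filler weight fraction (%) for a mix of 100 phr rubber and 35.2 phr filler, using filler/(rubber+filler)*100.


Filler % = filler / (rubber + filler) * 100
= 35.2 / (100 + 35.2) * 100
= 35.2 / 135.2 * 100
= 26.04%

26.04%


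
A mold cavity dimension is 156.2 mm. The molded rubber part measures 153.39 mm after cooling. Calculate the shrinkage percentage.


Shrinkage = (mold - part) / mold * 100
= (156.2 - 153.39) / 156.2 * 100
= 2.81 / 156.2 * 100
= 1.8%

1.8%


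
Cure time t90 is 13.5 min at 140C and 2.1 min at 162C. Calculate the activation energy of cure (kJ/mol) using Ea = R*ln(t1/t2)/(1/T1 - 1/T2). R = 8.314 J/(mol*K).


T1 = 413.15 K, T2 = 435.15 K
1/T1 - 1/T2 = 1.2237e-04
ln(t1/t2) = ln(13.5/2.1) = 1.8608
Ea = 8.314 * 1.8608 / 1.2237e-04 = 126422.0005 J/mol
Ea = 126.42 kJ/mol

126.42 kJ/mol


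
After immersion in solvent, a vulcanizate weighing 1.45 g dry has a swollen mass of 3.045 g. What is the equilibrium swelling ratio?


Q = W_swollen / W_dry
Q = 3.045 / 1.45
Q = 2.1

Q = 2.1


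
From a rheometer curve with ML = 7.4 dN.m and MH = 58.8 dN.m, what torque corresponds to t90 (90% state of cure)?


M90 = ML + 0.9 * (MH - ML)
M90 = 7.4 + 0.9 * (58.8 - 7.4)
M90 = 7.4 + 0.9 * 51.4
M90 = 53.66 dN.m

53.66 dN.m


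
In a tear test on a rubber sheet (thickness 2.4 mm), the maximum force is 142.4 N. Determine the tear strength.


Tear strength = force / thickness
= 142.4 / 2.4
= 59.33 N/mm

59.33 N/mm


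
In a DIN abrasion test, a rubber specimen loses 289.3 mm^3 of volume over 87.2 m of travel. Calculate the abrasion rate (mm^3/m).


Rate = volume_loss / distance
= 289.3 / 87.2
= 3.318 mm^3/m

3.318 mm^3/m


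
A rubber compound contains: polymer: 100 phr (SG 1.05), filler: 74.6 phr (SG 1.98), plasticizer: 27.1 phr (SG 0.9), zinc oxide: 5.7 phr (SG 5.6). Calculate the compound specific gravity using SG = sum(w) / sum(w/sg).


Sum of weights = 207.4
Volume contributions:
  polymer: 100/1.05 = 95.2381
  filler: 74.6/1.98 = 37.6768
  plasticizer: 27.1/0.9 = 30.1111
  zinc oxide: 5.7/5.6 = 1.0179
Sum of volumes = 164.0438
SG = 207.4 / 164.0438 = 1.264

SG = 1.264


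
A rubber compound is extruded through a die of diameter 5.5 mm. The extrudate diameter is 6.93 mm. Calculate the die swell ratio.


Die swell ratio = D_extrudate / D_die
= 6.93 / 5.5
= 1.26

Die swell = 1.26


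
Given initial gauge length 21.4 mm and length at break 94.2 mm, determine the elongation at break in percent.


Elongation = (Lf - L0) / L0 * 100
= (94.2 - 21.4) / 21.4 * 100
= 72.8 / 21.4 * 100
= 340.2%

340.2%


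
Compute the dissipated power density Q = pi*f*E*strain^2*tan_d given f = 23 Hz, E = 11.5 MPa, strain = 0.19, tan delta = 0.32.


Q = pi * f * E * strain^2 * tan_d
= pi * 23 * 11.5 * 0.19^2 * 0.32
= pi * 23 * 11.5 * 0.0361 * 0.32
= 9.5991

Q = 9.5991


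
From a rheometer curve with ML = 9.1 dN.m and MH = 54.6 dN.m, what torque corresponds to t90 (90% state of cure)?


M90 = ML + 0.9 * (MH - ML)
M90 = 9.1 + 0.9 * (54.6 - 9.1)
M90 = 9.1 + 0.9 * 45.5
M90 = 50.05 dN.m

50.05 dN.m


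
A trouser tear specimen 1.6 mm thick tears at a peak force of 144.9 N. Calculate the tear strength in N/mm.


Tear strength = force / thickness
= 144.9 / 1.6
= 90.56 N/mm

90.56 N/mm


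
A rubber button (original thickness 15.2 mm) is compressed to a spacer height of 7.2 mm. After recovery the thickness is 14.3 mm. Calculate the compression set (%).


CS = (t0 - recovered) / (t0 - ts) * 100
= (15.2 - 14.3) / (15.2 - 7.2) * 100
= 0.9 / 8.0 * 100
= 11.2%

11.2%


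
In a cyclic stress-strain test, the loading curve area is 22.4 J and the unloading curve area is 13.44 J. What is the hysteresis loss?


Hysteresis loss = loading - unloading
= 22.4 - 13.44
= 8.96 J

8.96 J


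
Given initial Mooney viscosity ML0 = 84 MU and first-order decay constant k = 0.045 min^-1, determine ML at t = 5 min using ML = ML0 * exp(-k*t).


ML = ML0 * exp(-k * t)
ML = 84 * exp(-0.045 * 5)
ML = 84 * 0.7985
ML = 67.08 MU

67.08 MU


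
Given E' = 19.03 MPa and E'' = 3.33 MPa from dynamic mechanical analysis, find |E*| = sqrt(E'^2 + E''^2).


|E*| = sqrt(E'^2 + E''^2)
= sqrt(19.03^2 + 3.33^2)
= sqrt(362.1409 + 11.0889)
= 19.319 MPa

19.319 MPa


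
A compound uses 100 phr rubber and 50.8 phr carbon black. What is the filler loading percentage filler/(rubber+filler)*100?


Filler % = filler / (rubber + filler) * 100
= 50.8 / (100 + 50.8) * 100
= 50.8 / 150.8 * 100
= 33.69%

33.69%


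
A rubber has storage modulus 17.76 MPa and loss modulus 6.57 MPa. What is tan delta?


tan delta = E'' / E'
= 6.57 / 17.76
= 0.3699

tan delta = 0.3699


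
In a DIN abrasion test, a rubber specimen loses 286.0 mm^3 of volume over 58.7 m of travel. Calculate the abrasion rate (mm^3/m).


Rate = volume_loss / distance
= 286.0 / 58.7
= 4.872 mm^3/m

4.872 mm^3/m


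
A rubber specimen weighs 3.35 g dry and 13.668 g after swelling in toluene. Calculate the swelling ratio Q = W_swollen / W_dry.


Q = W_swollen / W_dry
Q = 13.668 / 3.35
Q = 4.08

Q = 4.08


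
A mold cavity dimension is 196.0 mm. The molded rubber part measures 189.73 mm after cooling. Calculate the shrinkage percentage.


Shrinkage = (mold - part) / mold * 100
= (196.0 - 189.73) / 196.0 * 100
= 6.27 / 196.0 * 100
= 3.2%

3.2%


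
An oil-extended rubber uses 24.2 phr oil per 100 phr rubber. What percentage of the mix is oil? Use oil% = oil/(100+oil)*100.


Oil % = oil / (100 + oil) * 100
= 24.2 / (100 + 24.2) * 100
= 24.2 / 124.2 * 100
= 19.48%

19.48%


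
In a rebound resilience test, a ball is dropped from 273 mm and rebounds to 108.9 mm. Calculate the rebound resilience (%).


Resilience = h_rebound / h_drop * 100
= 108.9 / 273 * 100
= 39.9%

39.9%


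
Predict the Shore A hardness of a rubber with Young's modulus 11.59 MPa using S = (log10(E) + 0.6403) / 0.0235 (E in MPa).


log10(E) = 0.0235*S - 0.6403  =>  S = (log10(E) + 0.6403) / 0.0235
log10(11.59) = 1.064083
S = (1.064083 + 0.6403) / 0.0235 = 1.704383 / 0.0235
S = 72.5

Shore A = 72.5


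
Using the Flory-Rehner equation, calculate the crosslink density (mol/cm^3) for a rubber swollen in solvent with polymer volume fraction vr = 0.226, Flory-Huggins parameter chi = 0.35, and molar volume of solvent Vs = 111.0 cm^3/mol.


ln(1 - vr) = ln(1 - 0.226) = -0.2562
Numerator = -((-0.2562) + 0.226 + 0.35 * 0.226^2) = 0.0123
Denominator = 111.0 * (0.226^(1/3) - 0.226/2) = 55.0693
nu = 0.0123 / 55.0693 = 2.2348e-04 mol/cm^3

2.2348e-04 mol/cm^3


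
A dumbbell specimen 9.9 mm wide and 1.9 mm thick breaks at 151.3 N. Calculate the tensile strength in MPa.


Area = width * thickness = 9.9 * 1.9 = 18.81 mm^2
TS = force / area = 151.3 / 18.81 = 8.04 MPa

8.04 MPa


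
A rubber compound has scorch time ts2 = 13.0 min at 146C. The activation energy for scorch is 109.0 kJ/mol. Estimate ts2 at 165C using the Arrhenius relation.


Convert temperatures: T1 = 146 + 273.15 = 419.15 K, T2 = 165 + 273.15 = 438.15 K
ts2_new = 13.0 * exp(109000 / 8.314 * (1/438.15 - 1/419.15))
1/T2 - 1/T1 = -1.0346e-04
ts2_new = 3.35 min

3.35 min


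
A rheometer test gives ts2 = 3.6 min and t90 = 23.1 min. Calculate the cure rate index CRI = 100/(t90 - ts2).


CRI = 100 / (t90 - ts2)
= 100 / (23.1 - 3.6)
= 100 / 19.5
= 5.13 min^-1

5.13 min^-1


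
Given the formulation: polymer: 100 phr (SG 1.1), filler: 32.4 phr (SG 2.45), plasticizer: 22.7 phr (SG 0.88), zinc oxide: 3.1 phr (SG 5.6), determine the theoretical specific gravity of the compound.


Sum of weights = 158.2
Volume contributions:
  polymer: 100/1.1 = 90.9091
  filler: 32.4/2.45 = 13.2245
  plasticizer: 22.7/0.88 = 25.7955
  zinc oxide: 3.1/5.6 = 0.5536
Sum of volumes = 130.4826
SG = 158.2 / 130.4826 = 1.212

SG = 1.212


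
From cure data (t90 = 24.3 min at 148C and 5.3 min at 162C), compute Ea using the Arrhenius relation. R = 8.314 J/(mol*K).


T1 = 421.15 K, T2 = 435.15 K
1/T1 - 1/T2 = 7.6393e-05
ln(t1/t2) = ln(24.3/5.3) = 1.5228
Ea = 8.314 * 1.5228 / 7.6393e-05 = 165726.4988 J/mol
Ea = 165.73 kJ/mol

165.73 kJ/mol


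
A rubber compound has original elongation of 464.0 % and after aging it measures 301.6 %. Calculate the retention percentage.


Retention = aged / original * 100
= 301.6 / 464.0 * 100
= 65.0%

65.0%


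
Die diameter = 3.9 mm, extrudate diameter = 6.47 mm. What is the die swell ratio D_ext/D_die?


Die swell ratio = D_extrudate / D_die
= 6.47 / 3.9
= 1.659

Die swell = 1.659


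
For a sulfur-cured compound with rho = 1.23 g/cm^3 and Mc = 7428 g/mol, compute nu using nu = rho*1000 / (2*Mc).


nu = rho * 1000 / (2 * Mc)
nu = 1.23 * 1000 / (2 * 7428)
nu = 1230.0 / 14856
nu = 0.0828 mol/L

0.0828 mol/L


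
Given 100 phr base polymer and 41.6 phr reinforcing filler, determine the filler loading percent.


Filler % = filler / (rubber + filler) * 100
= 41.6 / (100 + 41.6) * 100
= 41.6 / 141.6 * 100
= 29.38%

29.38%


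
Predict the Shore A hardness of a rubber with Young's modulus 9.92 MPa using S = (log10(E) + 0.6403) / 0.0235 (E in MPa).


log10(E) = 0.0235*S - 0.6403  =>  S = (log10(E) + 0.6403) / 0.0235
log10(9.92) = 0.996512
S = (0.996512 + 0.6403) / 0.0235 = 1.636812 / 0.0235
S = 69.7

Shore A = 69.7


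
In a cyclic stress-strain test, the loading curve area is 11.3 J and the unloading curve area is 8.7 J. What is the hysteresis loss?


Hysteresis loss = loading - unloading
= 11.3 - 8.7
= 2.6 J

2.6 J


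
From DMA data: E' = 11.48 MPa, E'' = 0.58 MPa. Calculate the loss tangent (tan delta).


tan delta = E'' / E'
= 0.58 / 11.48
= 0.0505

tan delta = 0.0505


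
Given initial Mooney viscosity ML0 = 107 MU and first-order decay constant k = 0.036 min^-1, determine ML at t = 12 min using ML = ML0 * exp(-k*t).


ML = ML0 * exp(-k * t)
ML = 107 * exp(-0.036 * 12)
ML = 107 * 0.6492
ML = 69.47 MU

69.47 MU


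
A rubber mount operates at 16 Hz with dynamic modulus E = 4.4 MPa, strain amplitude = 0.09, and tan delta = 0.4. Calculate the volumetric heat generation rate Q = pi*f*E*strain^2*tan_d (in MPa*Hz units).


Q = pi * f * E * strain^2 * tan_d
= pi * 16 * 4.4 * 0.09^2 * 0.4
= pi * 16 * 4.4 * 0.0081 * 0.4
= 0.7166

Q = 0.7166


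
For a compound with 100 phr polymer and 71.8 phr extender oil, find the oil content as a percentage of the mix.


Oil % = oil / (100 + oil) * 100
= 71.8 / (100 + 71.8) * 100
= 71.8 / 171.8 * 100
= 41.79%

41.79%


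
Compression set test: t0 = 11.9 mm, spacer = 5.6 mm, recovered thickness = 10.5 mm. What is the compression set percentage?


CS = (t0 - recovered) / (t0 - ts) * 100
= (11.9 - 10.5) / (11.9 - 5.6) * 100
= 1.4 / 6.3 * 100
= 22.2%

22.2%


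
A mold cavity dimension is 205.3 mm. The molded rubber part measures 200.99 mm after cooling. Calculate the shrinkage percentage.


Shrinkage = (mold - part) / mold * 100
= (205.3 - 200.99) / 205.3 * 100
= 4.31 / 205.3 * 100
= 2.1%

2.1%


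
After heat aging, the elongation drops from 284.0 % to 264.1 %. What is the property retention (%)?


Retention = aged / original * 100
= 264.1 / 284.0 * 100
= 93.0%

93.0%


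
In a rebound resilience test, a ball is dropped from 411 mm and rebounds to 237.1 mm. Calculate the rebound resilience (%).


Resilience = h_rebound / h_drop * 100
= 237.1 / 411 * 100
= 57.7%

57.7%


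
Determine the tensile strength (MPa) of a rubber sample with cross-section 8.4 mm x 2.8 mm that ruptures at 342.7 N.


Area = width * thickness = 8.4 * 2.8 = 23.52 mm^2
TS = force / area = 342.7 / 23.52 = 14.57 MPa

14.57 MPa


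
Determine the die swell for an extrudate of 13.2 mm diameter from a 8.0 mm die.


Die swell ratio = D_extrudate / D_die
= 13.2 / 8.0
= 1.65

Die swell = 1.65


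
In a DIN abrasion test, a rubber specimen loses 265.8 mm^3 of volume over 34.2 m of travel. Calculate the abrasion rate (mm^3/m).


Rate = volume_loss / distance
= 265.8 / 34.2
= 7.772 mm^3/m

7.772 mm^3/m


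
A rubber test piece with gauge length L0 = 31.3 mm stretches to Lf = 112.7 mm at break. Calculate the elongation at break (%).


Elongation = (Lf - L0) / L0 * 100
= (112.7 - 31.3) / 31.3 * 100
= 81.4 / 31.3 * 100
= 260.1%

260.1%


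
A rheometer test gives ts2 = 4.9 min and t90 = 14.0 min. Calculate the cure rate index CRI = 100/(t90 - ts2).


CRI = 100 / (t90 - ts2)
= 100 / (14.0 - 4.9)
= 100 / 9.1
= 10.99 min^-1

10.99 min^-1


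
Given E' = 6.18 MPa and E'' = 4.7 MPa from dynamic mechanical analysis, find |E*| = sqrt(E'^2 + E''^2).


|E*| = sqrt(E'^2 + E''^2)
= sqrt(6.18^2 + 4.7^2)
= sqrt(38.1924 + 22.0900)
= 7.764 MPa

7.764 MPa


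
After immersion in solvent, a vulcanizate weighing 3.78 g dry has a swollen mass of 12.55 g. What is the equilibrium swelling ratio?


Q = W_swollen / W_dry
Q = 12.55 / 3.78
Q = 3.32

Q = 3.32


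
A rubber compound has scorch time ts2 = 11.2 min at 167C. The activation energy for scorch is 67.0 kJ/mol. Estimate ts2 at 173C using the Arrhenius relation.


Convert temperatures: T1 = 167 + 273.15 = 440.15 K, T2 = 173 + 273.15 = 446.15 K
ts2_new = 11.2 * exp(67000 / 8.314 * (1/446.15 - 1/440.15))
1/T2 - 1/T1 = -3.0554e-05
ts2_new = 8.76 min

8.76 min


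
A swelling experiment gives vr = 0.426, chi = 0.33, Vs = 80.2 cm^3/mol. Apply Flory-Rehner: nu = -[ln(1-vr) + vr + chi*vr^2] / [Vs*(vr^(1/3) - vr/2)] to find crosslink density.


ln(1 - vr) = ln(1 - 0.426) = -0.5551
Numerator = -((-0.5551) + 0.426 + 0.33 * 0.426^2) = 0.0692
Denominator = 80.2 * (0.426^(1/3) - 0.426/2) = 43.2628
nu = 0.0692 / 43.2628 = 0.0016 mol/cm^3

0.0016 mol/cm^3


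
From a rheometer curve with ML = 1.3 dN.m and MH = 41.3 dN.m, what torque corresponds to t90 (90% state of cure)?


M90 = ML + 0.9 * (MH - ML)
M90 = 1.3 + 0.9 * (41.3 - 1.3)
M90 = 1.3 + 0.9 * 40.0
M90 = 37.3 dN.m

37.3 dN.m


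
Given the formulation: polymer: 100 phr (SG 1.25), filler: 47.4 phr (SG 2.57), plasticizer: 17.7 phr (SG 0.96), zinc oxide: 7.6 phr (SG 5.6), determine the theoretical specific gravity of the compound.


Sum of weights = 172.7
Volume contributions:
  polymer: 100/1.25 = 80.0000
  filler: 47.4/2.57 = 18.4436
  plasticizer: 17.7/0.96 = 18.4375
  zinc oxide: 7.6/5.6 = 1.3571
Sum of volumes = 118.2382
SG = 172.7 / 118.2382 = 1.461

SG = 1.461


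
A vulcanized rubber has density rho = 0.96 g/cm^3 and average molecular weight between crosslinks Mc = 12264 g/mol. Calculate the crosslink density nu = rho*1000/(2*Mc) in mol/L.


nu = rho * 1000 / (2 * Mc)
nu = 0.96 * 1000 / (2 * 12264)
nu = 960.0 / 24528
nu = 0.0391 mol/L

0.0391 mol/L


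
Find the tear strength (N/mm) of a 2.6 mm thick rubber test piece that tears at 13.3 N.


Tear strength = force / thickness
= 13.3 / 2.6
= 5.12 N/mm

5.12 N/mm


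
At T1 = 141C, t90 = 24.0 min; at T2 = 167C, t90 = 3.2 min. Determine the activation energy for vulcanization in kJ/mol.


T1 = 414.15 K, T2 = 440.15 K
1/T1 - 1/T2 = 1.4263e-04
ln(t1/t2) = ln(24.0/3.2) = 2.0149
Ea = 8.314 * 2.0149 / 1.4263e-04 = 117448.9645 J/mol
Ea = 117.45 kJ/mol

117.45 kJ/mol


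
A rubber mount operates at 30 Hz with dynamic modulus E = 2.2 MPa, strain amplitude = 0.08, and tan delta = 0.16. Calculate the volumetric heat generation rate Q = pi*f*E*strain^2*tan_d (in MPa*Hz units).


Q = pi * f * E * strain^2 * tan_d
= pi * 30 * 2.2 * 0.08^2 * 0.16
= pi * 30 * 2.2 * 0.0064 * 0.16
= 0.2123

Q = 0.2123


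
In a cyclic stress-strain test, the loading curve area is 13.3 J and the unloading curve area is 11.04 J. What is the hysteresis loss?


Hysteresis loss = loading - unloading
= 13.3 - 11.04
= 2.26 J

2.26 J


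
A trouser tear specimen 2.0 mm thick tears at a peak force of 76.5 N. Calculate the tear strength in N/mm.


Tear strength = force / thickness
= 76.5 / 2.0
= 38.25 N/mm

38.25 N/mm


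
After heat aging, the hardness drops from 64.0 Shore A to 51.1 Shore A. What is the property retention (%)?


Retention = aged / original * 100
= 51.1 / 64.0 * 100
= 79.8%

79.8%


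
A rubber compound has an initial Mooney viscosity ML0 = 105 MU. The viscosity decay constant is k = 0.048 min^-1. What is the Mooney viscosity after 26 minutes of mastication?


ML = ML0 * exp(-k * t)
ML = 105 * exp(-0.048 * 26)
ML = 105 * 0.2871
ML = 30.14 MU

30.14 MU


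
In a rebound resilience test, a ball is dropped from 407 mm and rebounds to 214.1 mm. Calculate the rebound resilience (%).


Resilience = h_rebound / h_drop * 100
= 214.1 / 407 * 100
= 52.6%

52.6%


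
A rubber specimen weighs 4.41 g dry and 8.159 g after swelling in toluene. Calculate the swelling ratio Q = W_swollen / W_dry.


Q = W_swollen / W_dry
Q = 8.159 / 4.41
Q = 1.85

Q = 1.85


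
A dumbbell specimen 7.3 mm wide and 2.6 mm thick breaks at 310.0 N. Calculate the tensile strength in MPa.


Area = width * thickness = 7.3 * 2.6 = 18.98 mm^2
TS = force / area = 310.0 / 18.98 = 16.33 MPa

16.33 MPa


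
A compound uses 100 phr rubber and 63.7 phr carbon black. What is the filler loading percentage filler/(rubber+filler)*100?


Filler % = filler / (rubber + filler) * 100
= 63.7 / (100 + 63.7) * 100
= 63.7 / 163.7 * 100
= 38.91%

38.91%


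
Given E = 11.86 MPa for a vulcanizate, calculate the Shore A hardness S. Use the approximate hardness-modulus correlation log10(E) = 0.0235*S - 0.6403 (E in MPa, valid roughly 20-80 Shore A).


log10(E) = 0.0235*S - 0.6403  =>  S = (log10(E) + 0.6403) / 0.0235
log10(11.86) = 1.074085
S = (1.074085 + 0.6403) / 0.0235 = 1.714385 / 0.0235
S = 73.0

Shore A = 73.0


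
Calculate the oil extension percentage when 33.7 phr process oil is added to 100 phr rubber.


Oil % = oil / (100 + oil) * 100
= 33.7 / (100 + 33.7) * 100
= 33.7 / 133.7 * 100
= 25.21%

25.21%


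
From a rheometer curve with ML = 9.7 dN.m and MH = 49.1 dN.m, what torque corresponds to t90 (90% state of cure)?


M90 = ML + 0.9 * (MH - ML)
M90 = 9.7 + 0.9 * (49.1 - 9.7)
M90 = 9.7 + 0.9 * 39.4
M90 = 45.16 dN.m

45.16 dN.m


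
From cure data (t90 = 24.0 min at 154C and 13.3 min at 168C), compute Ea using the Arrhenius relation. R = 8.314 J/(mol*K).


T1 = 427.15 K, T2 = 441.15 K
1/T1 - 1/T2 = 7.4295e-05
ln(t1/t2) = ln(24.0/13.3) = 0.5903
Ea = 8.314 * 0.5903 / 7.4295e-05 = 66056.2559 J/mol
Ea = 66.06 kJ/mol

66.06 kJ/mol


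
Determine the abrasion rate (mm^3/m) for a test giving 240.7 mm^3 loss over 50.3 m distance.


Rate = volume_loss / distance
= 240.7 / 50.3
= 4.785 mm^3/m

4.785 mm^3/m


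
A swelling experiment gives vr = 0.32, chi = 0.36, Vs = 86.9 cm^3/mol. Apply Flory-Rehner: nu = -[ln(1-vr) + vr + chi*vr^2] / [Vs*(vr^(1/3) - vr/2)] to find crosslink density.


ln(1 - vr) = ln(1 - 0.32) = -0.3857
Numerator = -((-0.3857) + 0.32 + 0.36 * 0.32^2) = 0.0288
Denominator = 86.9 * (0.32^(1/3) - 0.32/2) = 45.5348
nu = 0.0288 / 45.5348 = 6.3245e-04 mol/cm^3

6.3245e-04 mol/cm^3


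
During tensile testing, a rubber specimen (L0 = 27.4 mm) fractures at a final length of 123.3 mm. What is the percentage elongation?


Elongation = (Lf - L0) / L0 * 100
= (123.3 - 27.4) / 27.4 * 100
= 95.9 / 27.4 * 100
= 350.0%

350.0%


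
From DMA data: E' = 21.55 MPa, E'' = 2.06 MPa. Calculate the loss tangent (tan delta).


tan delta = E'' / E'
= 2.06 / 21.55
= 0.0956

tan delta = 0.0956


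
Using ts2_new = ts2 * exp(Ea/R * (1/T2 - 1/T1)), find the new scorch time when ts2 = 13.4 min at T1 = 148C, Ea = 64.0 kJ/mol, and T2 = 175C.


Convert temperatures: T1 = 148 + 273.15 = 421.15 K, T2 = 175 + 273.15 = 448.15 K
ts2_new = 13.4 * exp(64000 / 8.314 * (1/448.15 - 1/421.15))
1/T2 - 1/T1 = -1.4306e-04
ts2_new = 4.46 min

4.46 min


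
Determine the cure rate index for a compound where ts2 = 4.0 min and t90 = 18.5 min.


CRI = 100 / (t90 - ts2)
= 100 / (18.5 - 4.0)
= 100 / 14.5
= 6.9 min^-1

6.9 min^-1


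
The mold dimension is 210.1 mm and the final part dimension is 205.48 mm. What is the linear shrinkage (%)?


Shrinkage = (mold - part) / mold * 100
= (210.1 - 205.48) / 210.1 * 100
= 4.62 / 210.1 * 100
= 2.2%

2.2%


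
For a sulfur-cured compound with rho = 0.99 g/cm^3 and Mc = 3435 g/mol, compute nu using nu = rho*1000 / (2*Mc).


nu = rho * 1000 / (2 * Mc)
nu = 0.99 * 1000 / (2 * 3435)
nu = 990.0 / 6870
nu = 0.1441 mol/L

0.1441 mol/L


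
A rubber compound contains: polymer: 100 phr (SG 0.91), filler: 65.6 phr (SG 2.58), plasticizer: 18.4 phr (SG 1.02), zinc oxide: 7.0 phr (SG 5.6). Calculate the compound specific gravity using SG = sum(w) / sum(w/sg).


Sum of weights = 191.0
Volume contributions:
  polymer: 100/0.91 = 109.8901
  filler: 65.6/2.58 = 25.4264
  plasticizer: 18.4/1.02 = 18.0392
  zinc oxide: 7.0/5.6 = 1.2500
Sum of volumes = 154.6057
SG = 191.0 / 154.6057 = 1.235

SG = 1.235


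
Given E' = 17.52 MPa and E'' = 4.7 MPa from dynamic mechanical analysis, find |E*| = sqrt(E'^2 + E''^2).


|E*| = sqrt(E'^2 + E''^2)
= sqrt(17.52^2 + 4.7^2)
= sqrt(306.9504 + 22.0900)
= 18.139 MPa

18.139 MPa


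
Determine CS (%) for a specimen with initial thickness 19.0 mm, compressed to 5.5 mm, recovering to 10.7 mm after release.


CS = (t0 - recovered) / (t0 - ts) * 100
= (19.0 - 10.7) / (19.0 - 5.5) * 100
= 8.3 / 13.5 * 100
= 61.5%

61.5%


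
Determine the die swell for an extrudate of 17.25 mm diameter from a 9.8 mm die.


Die swell ratio = D_extrudate / D_die
= 17.25 / 9.8
= 1.76

Die swell = 1.76


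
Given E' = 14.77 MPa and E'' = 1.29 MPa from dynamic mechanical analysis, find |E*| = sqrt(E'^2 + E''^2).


|E*| = sqrt(E'^2 + E''^2)
= sqrt(14.77^2 + 1.29^2)
= sqrt(218.1529 + 1.6641)
= 14.826 MPa

14.826 MPa


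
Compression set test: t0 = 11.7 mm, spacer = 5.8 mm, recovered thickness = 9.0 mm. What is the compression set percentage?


CS = (t0 - recovered) / (t0 - ts) * 100
= (11.7 - 9.0) / (11.7 - 5.8) * 100
= 2.7 / 5.9 * 100
= 45.8%

45.8%


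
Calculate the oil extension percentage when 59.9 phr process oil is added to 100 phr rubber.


Oil % = oil / (100 + oil) * 100
= 59.9 / (100 + 59.9) * 100
= 59.9 / 159.9 * 100
= 37.46%

37.46%


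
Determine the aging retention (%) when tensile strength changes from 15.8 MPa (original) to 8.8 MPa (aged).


Retention = aged / original * 100
= 8.8 / 15.8 * 100
= 55.7%

55.7%


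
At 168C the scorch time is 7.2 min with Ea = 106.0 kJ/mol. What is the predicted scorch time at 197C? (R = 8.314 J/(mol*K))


Convert temperatures: T1 = 168 + 273.15 = 441.15 K, T2 = 197 + 273.15 = 470.15 K
ts2_new = 7.2 * exp(106000 / 8.314 * (1/470.15 - 1/441.15))
1/T2 - 1/T1 = -1.3982e-04
ts2_new = 1.21 min

1.21 min


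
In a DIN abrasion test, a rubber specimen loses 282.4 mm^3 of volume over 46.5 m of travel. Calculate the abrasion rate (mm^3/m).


Rate = volume_loss / distance
= 282.4 / 46.5
= 6.073 mm^3/m

6.073 mm^3/m


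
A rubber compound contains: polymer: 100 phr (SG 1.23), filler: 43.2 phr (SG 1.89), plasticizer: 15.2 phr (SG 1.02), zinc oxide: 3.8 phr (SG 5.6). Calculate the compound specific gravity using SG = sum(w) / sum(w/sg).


Sum of weights = 162.2
Volume contributions:
  polymer: 100/1.23 = 81.3008
  filler: 43.2/1.89 = 22.8571
  plasticizer: 15.2/1.02 = 14.9020
  zinc oxide: 3.8/5.6 = 0.6786
Sum of volumes = 119.7385
SG = 162.2 / 119.7385 = 1.355

SG = 1.355


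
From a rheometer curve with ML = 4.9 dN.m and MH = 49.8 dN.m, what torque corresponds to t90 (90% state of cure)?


M90 = ML + 0.9 * (MH - ML)
M90 = 4.9 + 0.9 * (49.8 - 4.9)
M90 = 4.9 + 0.9 * 44.9
M90 = 45.31 dN.m

45.31 dN.m


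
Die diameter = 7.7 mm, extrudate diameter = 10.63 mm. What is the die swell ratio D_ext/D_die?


Die swell ratio = D_extrudate / D_die
= 10.63 / 7.7
= 1.381

Die swell = 1.381


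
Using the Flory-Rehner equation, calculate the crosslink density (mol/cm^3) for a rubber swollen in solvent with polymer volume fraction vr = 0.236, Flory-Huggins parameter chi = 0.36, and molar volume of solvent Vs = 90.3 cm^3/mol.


ln(1 - vr) = ln(1 - 0.236) = -0.2692
Numerator = -((-0.2692) + 0.236 + 0.36 * 0.236^2) = 0.0131
Denominator = 90.3 * (0.236^(1/3) - 0.236/2) = 45.1477
nu = 0.0131 / 45.1477 = 2.9098e-04 mol/cm^3

2.9098e-04 mol/cm^3


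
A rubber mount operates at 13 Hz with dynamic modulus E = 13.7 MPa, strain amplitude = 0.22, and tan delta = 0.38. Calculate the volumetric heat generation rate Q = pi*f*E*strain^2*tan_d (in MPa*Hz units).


Q = pi * f * E * strain^2 * tan_d
= pi * 13 * 13.7 * 0.22^2 * 0.38
= pi * 13 * 13.7 * 0.0484 * 0.38
= 10.2906

Q = 10.2906


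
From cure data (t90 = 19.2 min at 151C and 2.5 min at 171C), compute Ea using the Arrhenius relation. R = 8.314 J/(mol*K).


T1 = 424.15 K, T2 = 444.15 K
1/T1 - 1/T2 = 1.0616e-04
ln(t1/t2) = ln(19.2/2.5) = 2.0386
Ea = 8.314 * 2.0386 / 1.0616e-04 = 159648.6853 J/mol
Ea = 159.65 kJ/mol

159.65 kJ/mol


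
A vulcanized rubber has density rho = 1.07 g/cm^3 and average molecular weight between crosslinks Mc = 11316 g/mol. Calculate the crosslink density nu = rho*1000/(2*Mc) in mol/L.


nu = rho * 1000 / (2 * Mc)
nu = 1.07 * 1000 / (2 * 11316)
nu = 1070.0 / 22632
nu = 0.0473 mol/L

0.0473 mol/L


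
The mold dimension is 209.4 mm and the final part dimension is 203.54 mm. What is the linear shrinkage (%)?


Shrinkage = (mold - part) / mold * 100
= (209.4 - 203.54) / 209.4 * 100
= 5.86 / 209.4 * 100
= 2.8%

2.8%


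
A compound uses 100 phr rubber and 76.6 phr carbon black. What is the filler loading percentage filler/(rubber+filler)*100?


Filler % = filler / (rubber + filler) * 100
= 76.6 / (100 + 76.6) * 100
= 76.6 / 176.6 * 100
= 43.37%

43.37%


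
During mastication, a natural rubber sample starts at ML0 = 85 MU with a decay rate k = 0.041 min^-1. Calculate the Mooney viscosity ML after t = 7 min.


ML = ML0 * exp(-k * t)
ML = 85 * exp(-0.041 * 7)
ML = 85 * 0.7505
ML = 63.79 MU

63.79 MU


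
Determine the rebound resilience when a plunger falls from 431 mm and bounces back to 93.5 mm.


Resilience = h_rebound / h_drop * 100
= 93.5 / 431 * 100
= 21.7%

21.7%


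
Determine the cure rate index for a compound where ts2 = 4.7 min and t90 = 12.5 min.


CRI = 100 / (t90 - ts2)
= 100 / (12.5 - 4.7)
= 100 / 7.8
= 12.82 min^-1

12.82 min^-1


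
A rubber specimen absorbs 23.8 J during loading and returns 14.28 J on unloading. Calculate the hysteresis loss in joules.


Hysteresis loss = loading - unloading
= 23.8 - 14.28
= 9.52 J

9.52 J


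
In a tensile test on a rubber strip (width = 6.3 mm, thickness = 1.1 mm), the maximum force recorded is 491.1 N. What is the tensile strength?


Area = width * thickness = 6.3 * 1.1 = 6.93 mm^2
TS = force / area = 491.1 / 6.93 = 70.87 MPa

70.87 MPa


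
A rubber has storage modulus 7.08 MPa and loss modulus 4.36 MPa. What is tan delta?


tan delta = E'' / E'
= 4.36 / 7.08
= 0.6158

tan delta = 0.6158


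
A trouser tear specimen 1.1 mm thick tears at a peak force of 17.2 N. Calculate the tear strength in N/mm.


Tear strength = force / thickness
= 17.2 / 1.1
= 15.64 N/mm

15.64 N/mm


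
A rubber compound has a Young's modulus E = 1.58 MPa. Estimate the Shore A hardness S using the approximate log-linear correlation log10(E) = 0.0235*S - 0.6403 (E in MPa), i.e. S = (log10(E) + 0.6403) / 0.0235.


log10(E) = 0.0235*S - 0.6403  =>  S = (log10(E) + 0.6403) / 0.0235
log10(1.58) = 0.198657
S = (0.198657 + 0.6403) / 0.0235 = 0.838957 / 0.0235
S = 35.7

Shore A = 35.7


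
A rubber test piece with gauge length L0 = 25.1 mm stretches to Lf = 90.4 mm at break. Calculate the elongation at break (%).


Elongation = (Lf - L0) / L0 * 100
= (90.4 - 25.1) / 25.1 * 100
= 65.3 / 25.1 * 100
= 260.2%

260.2%


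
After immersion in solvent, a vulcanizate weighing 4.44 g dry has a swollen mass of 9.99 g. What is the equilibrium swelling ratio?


Q = W_swollen / W_dry
Q = 9.99 / 4.44
Q = 2.25

Q = 2.25


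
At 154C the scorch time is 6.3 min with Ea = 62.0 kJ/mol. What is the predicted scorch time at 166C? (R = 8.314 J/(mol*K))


Convert temperatures: T1 = 154 + 273.15 = 427.15 K, T2 = 166 + 273.15 = 439.15 K
ts2_new = 6.3 * exp(62000 / 8.314 * (1/439.15 - 1/427.15))
1/T2 - 1/T1 = -6.3972e-05
ts2_new = 3.91 min

3.91 min


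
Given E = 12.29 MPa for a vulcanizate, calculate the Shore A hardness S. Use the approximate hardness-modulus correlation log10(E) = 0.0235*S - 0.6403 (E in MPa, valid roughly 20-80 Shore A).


log10(E) = 0.0235*S - 0.6403  =>  S = (log10(E) + 0.6403) / 0.0235
log10(12.29) = 1.089552
S = (1.089552 + 0.6403) / 0.0235 = 1.729852 / 0.0235
S = 73.6

Shore A = 73.6


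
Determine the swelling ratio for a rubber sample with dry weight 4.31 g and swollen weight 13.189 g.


Q = W_swollen / W_dry
Q = 13.189 / 4.31
Q = 3.06

Q = 3.06


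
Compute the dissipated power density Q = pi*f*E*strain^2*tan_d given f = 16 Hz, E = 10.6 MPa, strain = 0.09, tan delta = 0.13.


Q = pi * f * E * strain^2 * tan_d
= pi * 16 * 10.6 * 0.09^2 * 0.13
= pi * 16 * 10.6 * 0.0081 * 0.13
= 0.5611

Q = 0.5611


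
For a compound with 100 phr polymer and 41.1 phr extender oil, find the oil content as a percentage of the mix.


Oil % = oil / (100 + oil) * 100
= 41.1 / (100 + 41.1) * 100
= 41.1 / 141.1 * 100
= 29.13%

29.13%


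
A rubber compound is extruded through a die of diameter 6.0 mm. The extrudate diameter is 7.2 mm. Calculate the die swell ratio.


Die swell ratio = D_extrudate / D_die
= 7.2 / 6.0
= 1.2

Die swell = 1.2


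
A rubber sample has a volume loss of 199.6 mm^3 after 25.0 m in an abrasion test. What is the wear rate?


Rate = volume_loss / distance
= 199.6 / 25.0
= 7.984 mm^3/m

7.984 mm^3/m


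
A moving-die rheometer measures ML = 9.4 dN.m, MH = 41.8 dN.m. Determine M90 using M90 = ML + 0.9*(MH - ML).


M90 = ML + 0.9 * (MH - ML)
M90 = 9.4 + 0.9 * (41.8 - 9.4)
M90 = 9.4 + 0.9 * 32.4
M90 = 38.56 dN.m

38.56 dN.m


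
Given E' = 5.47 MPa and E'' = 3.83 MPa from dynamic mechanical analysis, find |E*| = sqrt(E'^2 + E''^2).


|E*| = sqrt(E'^2 + E''^2)
= sqrt(5.47^2 + 3.83^2)
= sqrt(29.9209 + 14.6689)
= 6.678 MPa

6.678 MPa


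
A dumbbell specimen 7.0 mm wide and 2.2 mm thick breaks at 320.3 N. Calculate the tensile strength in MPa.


Area = width * thickness = 7.0 * 2.2 = 15.4 mm^2
TS = force / area = 320.3 / 15.4 = 20.8 MPa

20.8 MPa


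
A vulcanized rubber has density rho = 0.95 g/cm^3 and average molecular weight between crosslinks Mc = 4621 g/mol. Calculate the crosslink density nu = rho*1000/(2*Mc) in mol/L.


nu = rho * 1000 / (2 * Mc)
nu = 0.95 * 1000 / (2 * 4621)
nu = 950.0 / 9242
nu = 0.1028 mol/L

0.1028 mol/L


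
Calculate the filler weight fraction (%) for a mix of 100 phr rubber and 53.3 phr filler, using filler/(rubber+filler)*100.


Filler % = filler / (rubber + filler) * 100
= 53.3 / (100 + 53.3) * 100
= 53.3 / 153.3 * 100
= 34.77%

34.77%


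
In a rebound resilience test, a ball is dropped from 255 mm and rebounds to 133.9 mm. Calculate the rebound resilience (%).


Resilience = h_rebound / h_drop * 100
= 133.9 / 255 * 100
= 52.5%

52.5%


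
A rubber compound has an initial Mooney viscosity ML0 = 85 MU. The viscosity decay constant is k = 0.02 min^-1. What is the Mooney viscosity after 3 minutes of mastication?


ML = ML0 * exp(-k * t)
ML = 85 * exp(-0.02 * 3)
ML = 85 * 0.9418
ML = 80.05 MU

80.05 MU


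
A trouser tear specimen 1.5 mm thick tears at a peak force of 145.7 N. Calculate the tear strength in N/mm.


Tear strength = force / thickness
= 145.7 / 1.5
= 97.13 N/mm

97.13 N/mm


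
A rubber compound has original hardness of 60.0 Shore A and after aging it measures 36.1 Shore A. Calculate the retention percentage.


Retention = aged / original * 100
= 36.1 / 60.0 * 100
= 60.2%

60.2%


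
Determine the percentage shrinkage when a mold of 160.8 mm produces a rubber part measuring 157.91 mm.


Shrinkage = (mold - part) / mold * 100
= (160.8 - 157.91) / 160.8 * 100
= 2.89 / 160.8 * 100
= 1.8%

1.8%


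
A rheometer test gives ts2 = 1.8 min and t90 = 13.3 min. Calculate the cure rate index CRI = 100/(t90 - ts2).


CRI = 100 / (t90 - ts2)
= 100 / (13.3 - 1.8)
= 100 / 11.5
= 8.7 min^-1

8.7 min^-1


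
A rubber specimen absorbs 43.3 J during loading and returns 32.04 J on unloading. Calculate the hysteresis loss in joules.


Hysteresis loss = loading - unloading
= 43.3 - 32.04
= 11.26 J

11.26 J


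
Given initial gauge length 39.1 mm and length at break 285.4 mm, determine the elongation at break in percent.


Elongation = (Lf - L0) / L0 * 100
= (285.4 - 39.1) / 39.1 * 100
= 246.3 / 39.1 * 100
= 629.9%

629.9%


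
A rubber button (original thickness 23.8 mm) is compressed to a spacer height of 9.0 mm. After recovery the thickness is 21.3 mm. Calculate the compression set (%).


CS = (t0 - recovered) / (t0 - ts) * 100
= (23.8 - 21.3) / (23.8 - 9.0) * 100
= 2.5 / 14.8 * 100
= 16.9%

16.9%


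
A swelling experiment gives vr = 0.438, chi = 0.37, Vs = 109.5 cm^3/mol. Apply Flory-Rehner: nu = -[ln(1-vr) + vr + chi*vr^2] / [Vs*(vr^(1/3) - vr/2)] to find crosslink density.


ln(1 - vr) = ln(1 - 0.438) = -0.5763
Numerator = -((-0.5763) + 0.438 + 0.37 * 0.438^2) = 0.0673
Denominator = 109.5 * (0.438^(1/3) - 0.438/2) = 59.1778
nu = 0.0673 / 59.1778 = 0.0011 mol/cm^3

0.0011 mol/cm^3


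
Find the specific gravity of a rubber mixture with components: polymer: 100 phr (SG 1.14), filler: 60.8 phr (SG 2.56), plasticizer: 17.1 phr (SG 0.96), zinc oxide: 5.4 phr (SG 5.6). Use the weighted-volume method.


Sum of weights = 183.3
Volume contributions:
  polymer: 100/1.14 = 87.7193
  filler: 60.8/2.56 = 23.7500
  plasticizer: 17.1/0.96 = 17.8125
  zinc oxide: 5.4/5.6 = 0.9643
Sum of volumes = 130.2461
SG = 183.3 / 130.2461 = 1.407

SG = 1.407


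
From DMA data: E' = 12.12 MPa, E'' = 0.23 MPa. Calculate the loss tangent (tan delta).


tan delta = E'' / E'
= 0.23 / 12.12
= 0.019

tan delta = 0.019


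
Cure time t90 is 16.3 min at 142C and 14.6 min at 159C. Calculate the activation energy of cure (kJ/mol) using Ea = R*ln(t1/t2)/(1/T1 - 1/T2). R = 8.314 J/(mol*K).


T1 = 415.15 K, T2 = 432.15 K
1/T1 - 1/T2 = 9.4757e-05
ln(t1/t2) = ln(16.3/14.6) = 0.1101
Ea = 8.314 * 0.1101 / 9.4757e-05 = 9664.0650 J/mol
Ea = 9.66 kJ/mol

9.66 kJ/mol


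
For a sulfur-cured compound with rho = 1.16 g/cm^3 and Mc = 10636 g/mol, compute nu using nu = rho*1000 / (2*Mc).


nu = rho * 1000 / (2 * Mc)
nu = 1.16 * 1000 / (2 * 10636)
nu = 1160.0 / 21272
nu = 0.0545 mol/L

0.0545 mol/L


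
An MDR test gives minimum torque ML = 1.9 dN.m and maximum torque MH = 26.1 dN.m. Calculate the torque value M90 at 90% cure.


M90 = ML + 0.9 * (MH - ML)
M90 = 1.9 + 0.9 * (26.1 - 1.9)
M90 = 1.9 + 0.9 * 24.2
M90 = 23.68 dN.m

23.68 dN.m


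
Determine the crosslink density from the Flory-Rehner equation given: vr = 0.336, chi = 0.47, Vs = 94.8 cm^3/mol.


ln(1 - vr) = ln(1 - 0.336) = -0.4095
Numerator = -((-0.4095) + 0.336 + 0.47 * 0.336^2) = 0.0204
Denominator = 94.8 * (0.336^(1/3) - 0.336/2) = 49.9791
nu = 0.0204 / 49.9791 = 4.0841e-04 mol/cm^3

4.0841e-04 mol/cm^3


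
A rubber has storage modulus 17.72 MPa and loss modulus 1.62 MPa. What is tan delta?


tan delta = E'' / E'
= 1.62 / 17.72
= 0.0914

tan delta = 0.0914


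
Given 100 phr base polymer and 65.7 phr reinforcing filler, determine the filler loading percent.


Filler % = filler / (rubber + filler) * 100
= 65.7 / (100 + 65.7) * 100
= 65.7 / 165.7 * 100
= 39.65%

39.65%


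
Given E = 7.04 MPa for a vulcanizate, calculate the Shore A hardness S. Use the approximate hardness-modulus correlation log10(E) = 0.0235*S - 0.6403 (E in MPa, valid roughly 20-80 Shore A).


log10(E) = 0.0235*S - 0.6403  =>  S = (log10(E) + 0.6403) / 0.0235
log10(7.04) = 0.847573
S = (0.847573 + 0.6403) / 0.0235 = 1.487873 / 0.0235
S = 63.3

Shore A = 63.3


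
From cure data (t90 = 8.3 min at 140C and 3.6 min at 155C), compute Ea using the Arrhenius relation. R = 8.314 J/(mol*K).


T1 = 413.15 K, T2 = 428.15 K
1/T1 - 1/T2 = 8.4798e-05
ln(t1/t2) = ln(8.3/3.6) = 0.8353
Ea = 8.314 * 0.8353 / 8.4798e-05 = 81898.5503 J/mol
Ea = 81.9 kJ/mol

81.9 kJ/mol
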